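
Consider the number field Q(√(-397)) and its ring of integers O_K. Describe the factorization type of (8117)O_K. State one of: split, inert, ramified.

Since -397 ≢ 1 mod 4, the ring of integers is ℤ[√-397] with discriminant 4·(-397) = -1588.
Since gcd(8117, -1588) = 1 the prime 8117 does not ramify.
Legendre symbol by Euler's criterion: (-397/8117) ≡ (-397)^4058 ≡ 8116 (mod 8117), i.e. (-397/8117) = -1.
Legendre symbol -1 ⇒ 8117 is inert.

p is inert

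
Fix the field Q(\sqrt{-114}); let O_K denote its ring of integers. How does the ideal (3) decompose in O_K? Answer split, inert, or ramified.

3 is ramified

d = -114 ≡ 2 (mod 4), so O_K = ℤ[√-114] and disc(K) = 4d = -456.
3 divides disc(K) = -456, so 3 ramifies.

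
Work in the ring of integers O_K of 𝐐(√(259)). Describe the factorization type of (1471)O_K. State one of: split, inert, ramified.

1471 remains inert

Since 259 ≢ 1 mod 4, the ring of integers is ℤ[√259] with discriminant 4·259 = 1036.
disc(K) = 1036 is not divisible by 1471; 1471 is unramified.
(259/1471) = 259^735 mod 1471 = 1470, giving Legendre symbol -1.
Legendre symbol -1 ⇒ 1471 is inert.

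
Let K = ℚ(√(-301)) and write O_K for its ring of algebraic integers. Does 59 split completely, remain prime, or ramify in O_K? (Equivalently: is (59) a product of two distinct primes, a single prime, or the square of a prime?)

d = -301 ≡ 3 (mod 4), so O_K = ℤ[√-301] and disc(K) = 4d = -1204.
disc(K) = -1204 is not divisible by 59; 59 is unramified.
(-301/59) = 53^29 mod 59 = 1, giving Legendre symbol 1.
Legendre symbol 1 ⇒ 59 is split.

split — (59) = 𝔭₁𝔭₂ with 𝔭₁ ≠ 𝔭₂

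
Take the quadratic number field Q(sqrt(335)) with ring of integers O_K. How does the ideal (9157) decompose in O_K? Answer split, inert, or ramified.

335 mod 4 = 3, hence disc K = 4·335 = 1340 and O_K = ℤ[√335].
Since gcd(9157, 1340) = 1 the prime 9157 does not ramify.
Compute (335/9157) via Euler: 335^((9157-1)/2) mod 9157 = 1, so (335/9157) = 1.
d is a quadratic residue mod p, hence 9157 splits in O_K.

9157 splits in O_K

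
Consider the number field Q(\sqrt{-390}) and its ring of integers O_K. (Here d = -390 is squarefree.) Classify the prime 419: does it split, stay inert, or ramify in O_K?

split

-390 mod 4 = 2, hence disc K = 4·(-390) = -1560 and O_K = ℤ[√-390].
Since gcd(419, -1560) = 1 the prime 419 does not ramify.
Compute (-390/419) via Euler: 29^((419-1)/2) mod 419 = 1, so (-390/419) = 1.
(-390/419) = 1, so 419 splits.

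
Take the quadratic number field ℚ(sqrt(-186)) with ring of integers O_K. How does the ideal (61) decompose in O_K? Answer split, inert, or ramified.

-186 mod 4 = 2, hence disc K = 4·(-186) = -744 and O_K = ℤ[√-186].
61 ∤ -744, so 61 is unramified.
Legendre symbol by Euler's criterion: (-186/61) ≡ (-186)^30 ≡ 1 (mod 61), i.e. (-186/61) = 1.
d is a quadratic residue mod p, hence 61 splits in O_K.

split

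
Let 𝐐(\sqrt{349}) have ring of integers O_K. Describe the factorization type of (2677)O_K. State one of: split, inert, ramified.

d = 349 ≡ 1 (mod 4), so O_K = ℤ[(1+√349)/2] and disc(K) = d = 349.
Since gcd(2677, 349) = 1 the prime 2677 does not ramify.
(349/2677) = 349^1338 mod 2677 = 1, giving Legendre symbol 1.
(349/2677) = 1, so 2677 splits.

2677 splits in O_K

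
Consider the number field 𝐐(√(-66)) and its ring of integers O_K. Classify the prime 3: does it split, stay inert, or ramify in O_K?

d = -66 ≡ 2 (mod 4), so O_K = ℤ[√-66] and disc(K) = 4d = -264.
3 divides disc(K) = -264, so 3 ramifies.

ramified — (3) = 𝔭²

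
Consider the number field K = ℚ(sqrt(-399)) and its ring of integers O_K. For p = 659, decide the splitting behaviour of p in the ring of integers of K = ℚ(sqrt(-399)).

p splits

-399 mod 4 = 1, hence disc K = -399 and O_K = ℤ[(1+√-399)/2].
659 ∤ -399, so 659 is unramified.
Euler's criterion: (-399)^329 mod 659 = 1. Thus (-399|659) = 1.
d is a quadratic residue mod p, hence 659 splits in O_K.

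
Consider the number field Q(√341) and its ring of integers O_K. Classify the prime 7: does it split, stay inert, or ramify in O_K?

341 mod 4 = 1, hence disc K = 341 and O_K = ℤ[(1+√341)/2].
7 ∤ 341, so 7 is unramified.
Compute (341/7) via Euler: 5^((7-1)/2) mod 7 = 6, so (341/7) = -1.
Legendre symbol -1 ⇒ 7 is inert.

7 remains inert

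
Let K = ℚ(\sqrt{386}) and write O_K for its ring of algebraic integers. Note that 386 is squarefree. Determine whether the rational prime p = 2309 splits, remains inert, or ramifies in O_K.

p is inert

d = 386 ≡ 2 (mod 4), so O_K = ℤ[√386] and disc(K) = 4d = 1544.
Since gcd(2309, 1544) = 1 the prime 2309 does not ramify.
(386/2309) = 386^1154 mod 2309 = 2308, giving Legendre symbol -1.
d is a non-residue mod p, hence 2309 remains inert in O_K.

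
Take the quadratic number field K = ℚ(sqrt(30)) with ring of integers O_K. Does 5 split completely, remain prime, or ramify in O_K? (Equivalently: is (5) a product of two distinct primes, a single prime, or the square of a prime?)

ramifies in O_K

30 mod 4 = 2, hence disc K = 4·30 = 120 and O_K = ℤ[√30].
Ramification test: 5 | 120. The prime 5 ramifies in K.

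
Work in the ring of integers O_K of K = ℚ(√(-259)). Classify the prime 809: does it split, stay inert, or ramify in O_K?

809 remains inert

-259 mod 4 = 1, hence disc K = -259 and O_K = ℤ[(1+√-259)/2].
Since gcd(809, -259) = 1 the prime 809 does not ramify.
Compute (-259/809) via Euler: 550^((809-1)/2) mod 809 = 808, so (-259/809) = -1.
d is a non-residue mod p, hence 809 remains inert in O_K.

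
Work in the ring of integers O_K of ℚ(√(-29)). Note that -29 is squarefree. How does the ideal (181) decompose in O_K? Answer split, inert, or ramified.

d = -29 ≡ 3 (mod 4), so O_K = ℤ[√-29] and disc(K) = 4d = -116.
Since gcd(181, -116) = 1 the prime 181 does not ramify.
Compute (-29/181) via Euler: 152^((181-1)/2) mod 181 = 1, so (-29/181) = 1.
d is a quadratic residue mod p, hence 181 splits in O_K.

split — (181) = 𝔭₁𝔭₂ with 𝔭₁ ≠ 𝔭₂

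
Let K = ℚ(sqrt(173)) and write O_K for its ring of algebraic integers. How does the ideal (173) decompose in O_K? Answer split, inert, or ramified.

Since 173 ≡ 1 mod 4, the ring of integers is ℤ[(1+√173)/2] with discriminant 173.
Ramification test: 173 | 173. The prime 173 ramifies in K.

ramified — (173) = 𝔭²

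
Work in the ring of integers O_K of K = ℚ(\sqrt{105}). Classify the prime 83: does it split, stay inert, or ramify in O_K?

inert

105 mod 4 = 1, hence disc K = 105 and O_K = ℤ[(1+√105)/2].
Since gcd(83, 105) = 1 the prime 83 does not ramify.
Euler's criterion: 105^41 mod 83 = 82. Thus (105|83) = -1.
d is a non-residue mod p, hence 83 remains inert in O_K.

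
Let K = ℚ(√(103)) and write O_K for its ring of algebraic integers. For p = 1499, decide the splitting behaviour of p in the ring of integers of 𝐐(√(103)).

split — (1499) = 𝔭₁𝔭₂ with 𝔭₁ ≠ 𝔭₂

Since 103 ≢ 1 mod 4, the ring of integers is ℤ[√103] with discriminant 4·103 = 412.
Since gcd(1499, 412) = 1 the prime 1499 does not ramify.
(103/1499) = 103^749 mod 1499 = 1, giving Legendre symbol 1.
(103/1499) = 1, so 1499 splits.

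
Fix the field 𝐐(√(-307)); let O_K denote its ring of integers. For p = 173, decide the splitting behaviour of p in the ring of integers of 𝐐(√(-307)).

Since -307 ≡ 1 mod 4, the ring of integers is ℤ[(1+√-307)/2] with discriminant -307.
Since gcd(173, -307) = 1 the prime 173 does not ramify.
Compute (-307/173) via Euler: 39^((173-1)/2) mod 173 = 172, so (-307/173) = -1.
Legendre symbol -1 ⇒ 173 is inert.

inert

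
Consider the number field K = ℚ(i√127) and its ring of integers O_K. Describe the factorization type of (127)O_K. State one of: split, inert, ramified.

ramified — (127) = 𝔭²

-127 mod 4 = 1, hence disc K = -127 and O_K = ℤ[(1+√-127)/2].
127 divides disc(K) = -127, so 127 ramifies.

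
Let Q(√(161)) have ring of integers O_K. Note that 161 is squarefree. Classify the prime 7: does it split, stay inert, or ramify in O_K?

d = 161 ≡ 1 (mod 4), so O_K = ℤ[(1+√161)/2] and disc(K) = d = 161.
Ramification test: 7 | 161. The prime 7 ramifies in K.

ramified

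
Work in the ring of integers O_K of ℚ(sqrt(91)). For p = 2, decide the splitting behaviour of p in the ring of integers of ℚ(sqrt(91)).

ramified

Since 91 ≢ 1 mod 4, the ring of integers is ℤ[√91] with discriminant 4·91 = 364.
2 divides disc(K) = 364, so 2 ramifies.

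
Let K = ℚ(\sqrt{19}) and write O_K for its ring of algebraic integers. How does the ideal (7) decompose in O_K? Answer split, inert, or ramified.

p is inert

19 mod 4 = 3, hence disc K = 4·19 = 76 and O_K = ℤ[√19].
disc(K) = 76 is not divisible by 7; 7 is unramified.
Compute (19/7) via Euler: 5^((7-1)/2) mod 7 = 6, so (19/7) = -1.
d is a non-residue mod p, hence 7 remains inert in O_K.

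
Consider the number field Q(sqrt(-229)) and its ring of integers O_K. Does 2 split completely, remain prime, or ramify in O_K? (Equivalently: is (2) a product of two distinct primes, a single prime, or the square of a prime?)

ramified

d = -229 ≡ 3 (mod 4), so O_K = ℤ[√-229] and disc(K) = 4d = -916.
disc(K) = -916 = 2·(-458), so p = 2 is ramified.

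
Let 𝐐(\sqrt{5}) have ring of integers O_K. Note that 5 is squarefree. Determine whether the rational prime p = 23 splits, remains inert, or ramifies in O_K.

d = 5 ≡ 1 (mod 4), so O_K = ℤ[(1+√5)/2] and disc(K) = d = 5.
disc(K) = 5 is not divisible by 23; 23 is unramified.
Compute (5/23) via Euler: 5^((23-1)/2) mod 23 = 22, so (5/23) = -1.
Legendre symbol -1 ⇒ 23 is inert.

inert — (23) stays prime in O_K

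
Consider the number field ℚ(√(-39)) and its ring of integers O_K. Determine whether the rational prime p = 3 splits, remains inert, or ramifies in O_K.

-39 mod 4 = 1, hence disc K = -39 and O_K = ℤ[(1+√-39)/2].
Ramification test: 3 | -39. The prime 3 ramifies in K.

3 is ramified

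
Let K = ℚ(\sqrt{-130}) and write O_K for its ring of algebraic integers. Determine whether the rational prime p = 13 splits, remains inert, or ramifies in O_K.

p ramifies

Since -130 ≢ 1 mod 4, the ring of integers is ℤ[√-130] with discriminant 4·(-130) = -520.
Ramification test: 13 | -520. The prime 13 ramifies in K.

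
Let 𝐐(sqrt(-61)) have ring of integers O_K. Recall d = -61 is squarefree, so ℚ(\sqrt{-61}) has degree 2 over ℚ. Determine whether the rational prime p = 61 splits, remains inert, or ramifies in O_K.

ramified — (61) = 𝔭²

d = -61 ≡ 3 (mod 4), so O_K = ℤ[√-61] and disc(K) = 4d = -244.
61 divides disc(K) = -244, so 61 ramifies.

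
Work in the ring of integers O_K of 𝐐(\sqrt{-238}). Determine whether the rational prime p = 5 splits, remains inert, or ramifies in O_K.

remains prime (inert)

-238 mod 4 = 2, hence disc K = 4·(-238) = -952 and O_K = ℤ[√-238].
disc(K) = -952 is not divisible by 5; 5 is unramified.
Euler's criterion: (-238)^2 mod 5 = 4. Thus (-238|5) = -1.
Legendre symbol -1 ⇒ 5 is inert.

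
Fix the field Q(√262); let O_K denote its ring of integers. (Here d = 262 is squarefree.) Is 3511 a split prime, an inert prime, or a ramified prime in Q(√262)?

remains prime (inert)

Since 262 ≢ 1 mod 4, the ring of integers is ℤ[√262] with discriminant 4·262 = 1048.
Since gcd(3511, 1048) = 1 the prime 3511 does not ramify.
Euler's criterion: 262^1755 mod 3511 = 3510. Thus (262|3511) = -1.
(262/3511) = -1, so 3511 is inert.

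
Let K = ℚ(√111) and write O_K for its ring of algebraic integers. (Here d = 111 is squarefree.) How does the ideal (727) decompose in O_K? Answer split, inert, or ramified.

Since 111 ≢ 1 mod 4, the ring of integers is ℤ[√111] with discriminant 4·111 = 444.
Since gcd(727, 444) = 1 the prime 727 does not ramify.
Compute (111/727) via Euler: 111^((727-1)/2) mod 727 = 1, so (111/727) = 1.
Legendre symbol 1 ⇒ 727 is split.

p splits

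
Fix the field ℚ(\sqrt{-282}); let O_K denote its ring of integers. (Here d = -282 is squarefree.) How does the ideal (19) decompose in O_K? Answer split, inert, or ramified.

inert

d = -282 ≡ 2 (mod 4), so O_K = ℤ[√-282] and disc(K) = 4d = -1128.
disc(K) = -1128 is not divisible by 19; 19 is unramified.
Compute (-282/19) via Euler: 3^((19-1)/2) mod 19 = 18, so (-282/19) = -1.
d is a non-residue mod p, hence 19 remains inert in O_K.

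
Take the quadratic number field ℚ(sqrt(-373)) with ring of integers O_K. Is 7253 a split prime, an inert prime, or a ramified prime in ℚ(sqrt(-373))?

p is inert

d = -373 ≡ 3 (mod 4), so O_K = ℤ[√-373] and disc(K) = 4d = -1492.
disc(K) = -1492 is not divisible by 7253; 7253 is unramified.
Euler's criterion: (-373)^3626 mod 7253 = 7252. Thus (-373|7253) = -1.
(-373/7253) = -1, so 7253 is inert.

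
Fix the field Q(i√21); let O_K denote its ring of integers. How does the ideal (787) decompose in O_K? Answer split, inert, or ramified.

d = -21 ≡ 3 (mod 4), so O_K = ℤ[√-21] and disc(K) = 4d = -84.
787 ∤ -84, so 787 is unramified.
Compute (-21/787) via Euler: 766^((787-1)/2) mod 787 = 1, so (-21/787) = 1.
(-21/787) = 1, so 787 splits.

787 splits in O_K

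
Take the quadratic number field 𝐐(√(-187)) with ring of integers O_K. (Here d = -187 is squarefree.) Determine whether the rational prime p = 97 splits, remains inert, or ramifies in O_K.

d = -187 ≡ 1 (mod 4), so O_K = ℤ[(1+√-187)/2] and disc(K) = d = -187.
disc(K) = -187 is not divisible by 97; 97 is unramified.
(-187/97) = 7^48 mod 97 = 96, giving Legendre symbol -1.
(-187/97) = -1, so 97 is inert.

p is inert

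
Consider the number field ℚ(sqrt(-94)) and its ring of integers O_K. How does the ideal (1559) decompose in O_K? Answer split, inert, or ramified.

-94 mod 4 = 2, hence disc K = 4·(-94) = -376 and O_K = ℤ[√-94].
disc(K) = -376 is not divisible by 1559; 1559 is unramified.
(-94/1559) = 1465^779 mod 1559 = 1, giving Legendre symbol 1.
(-94/1559) = 1, so 1559 splits.

split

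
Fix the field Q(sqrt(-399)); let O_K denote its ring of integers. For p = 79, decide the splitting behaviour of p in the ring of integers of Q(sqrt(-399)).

d = -399 ≡ 1 (mod 4), so O_K = ℤ[(1+√-399)/2] and disc(K) = d = -399.
Since gcd(79, -399) = 1 the prime 79 does not ramify.
Compute (-399/79) via Euler: 75^((79-1)/2) mod 79 = 78, so (-399/79) = -1.
(-399/79) = -1, so 79 is inert.

79 remains inert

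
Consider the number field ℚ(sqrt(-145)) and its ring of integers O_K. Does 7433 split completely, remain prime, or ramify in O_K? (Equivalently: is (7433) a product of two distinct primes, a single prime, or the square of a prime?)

d = -145 ≡ 3 (mod 4), so O_K = ℤ[√-145] and disc(K) = 4d = -580.
7433 ∤ -580, so 7433 is unramified.
Compute (-145/7433) via Euler: 7288^((7433-1)/2) mod 7433 = 7432, so (-145/7433) = -1.
(-145/7433) = -1, so 7433 is inert.

inert — (7433) stays prime in O_K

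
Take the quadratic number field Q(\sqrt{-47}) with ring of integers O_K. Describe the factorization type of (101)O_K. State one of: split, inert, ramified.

d = -47 ≡ 1 (mod 4), so O_K = ℤ[(1+√-47)/2] and disc(K) = d = -47.
101 ∤ -47, so 101 is unramified.
(-47/101) = 54^50 mod 101 = 1, giving Legendre symbol 1.
(-47/101) = 1, so 101 splits.

p splits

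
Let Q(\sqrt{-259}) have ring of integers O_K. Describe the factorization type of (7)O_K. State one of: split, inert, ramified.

d = -259 ≡ 1 (mod 4), so O_K = ℤ[(1+√-259)/2] and disc(K) = d = -259.
7 divides disc(K) = -259, so 7 ramifies.

ramified — (7) = 𝔭²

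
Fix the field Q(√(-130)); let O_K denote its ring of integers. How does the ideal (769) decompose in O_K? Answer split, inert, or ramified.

inert — (769) stays prime in O_K

-130 mod 4 = 2, hence disc K = 4·(-130) = -520 and O_K = ℤ[√-130].
Since gcd(769, -520) = 1 the prime 769 does not ramify.
Euler's criterion: (-130)^384 mod 769 = 768. Thus (-130|769) = -1.
d is a non-residue mod p, hence 769 remains inert in O_K.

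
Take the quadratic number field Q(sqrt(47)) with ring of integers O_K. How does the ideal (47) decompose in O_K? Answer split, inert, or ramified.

ramified — (47) = 𝔭²

d = 47 ≡ 3 (mod 4), so O_K = ℤ[√47] and disc(K) = 4d = 188.
Ramification test: 47 | 188. The prime 47 ramifies in K.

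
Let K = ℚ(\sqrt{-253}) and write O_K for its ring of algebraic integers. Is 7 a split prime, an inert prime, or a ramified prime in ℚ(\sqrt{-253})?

d = -253 ≡ 3 (mod 4), so O_K = ℤ[√-253] and disc(K) = 4d = -1012.
disc(K) = -1012 is not divisible by 7; 7 is unramified.
Compute (-253/7) via Euler: 6^((7-1)/2) mod 7 = 6, so (-253/7) = -1.
d is a non-residue mod p, hence 7 remains inert in O_K.

inert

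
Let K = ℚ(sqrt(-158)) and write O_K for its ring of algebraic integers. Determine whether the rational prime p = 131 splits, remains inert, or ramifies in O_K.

Since -158 ≢ 1 mod 4, the ring of integers is ℤ[√-158] with discriminant 4·(-158) = -632.
Since gcd(131, -632) = 1 the prime 131 does not ramify.
Legendre symbol by Euler's criterion: (-158/131) ≡ (-158)^65 ≡ 130 (mod 131), i.e. (-158/131) = -1.
Legendre symbol -1 ⇒ 131 is inert.

p is inert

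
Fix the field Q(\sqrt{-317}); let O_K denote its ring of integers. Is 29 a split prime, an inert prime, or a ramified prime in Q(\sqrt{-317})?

Since -317 ≢ 1 mod 4, the ring of integers is ℤ[√-317] with discriminant 4·(-317) = -1268.
Since gcd(29, -1268) = 1 the prime 29 does not ramify.
(-317/29) = 2^14 mod 29 = 28, giving Legendre symbol -1.
d is a non-residue mod p, hence 29 remains inert in O_K.

remains prime (inert)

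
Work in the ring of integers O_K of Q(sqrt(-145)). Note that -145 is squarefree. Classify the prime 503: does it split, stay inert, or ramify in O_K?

-145 mod 4 = 3, hence disc K = 4·(-145) = -580 and O_K = ℤ[√-145].
Since gcd(503, -580) = 1 the prime 503 does not ramify.
Euler's criterion: (-145)^251 mod 503 = 502. Thus (-145|503) = -1.
(-145/503) = -1, so 503 is inert.

remains prime (inert)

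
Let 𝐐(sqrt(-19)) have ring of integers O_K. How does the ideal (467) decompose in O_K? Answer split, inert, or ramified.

d = -19 ≡ 1 (mod 4), so O_K = ℤ[(1+√-19)/2] and disc(K) = d = -19.
disc(K) = -19 is not divisible by 467; 467 is unramified.
Legendre symbol by Euler's criterion: (-19/467) ≡ (-19)^233 ≡ 1 (mod 467), i.e. (-19/467) = 1.
(-19/467) = 1, so 467 splits.

splits completely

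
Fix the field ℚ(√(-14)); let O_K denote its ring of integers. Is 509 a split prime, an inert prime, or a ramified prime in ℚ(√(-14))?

split

Since -14 ≢ 1 mod 4, the ring of integers is ℤ[√-14] with discriminant 4·(-14) = -56.
Since gcd(509, -56) = 1 the prime 509 does not ramify.
(-14/509) = 495^254 mod 509 = 1, giving Legendre symbol 1.
Legendre symbol 1 ⇒ 509 is split.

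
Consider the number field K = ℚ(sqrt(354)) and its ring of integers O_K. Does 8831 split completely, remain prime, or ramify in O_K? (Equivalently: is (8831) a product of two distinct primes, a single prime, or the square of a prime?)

354 mod 4 = 2, hence disc K = 4·354 = 1416 and O_K = ℤ[√354].
8831 ∤ 1416, so 8831 is unramified.
(354/8831) = 354^4415 mod 8831 = 1, giving Legendre symbol 1.
(354/8831) = 1, so 8831 splits.

8831 splits in O_K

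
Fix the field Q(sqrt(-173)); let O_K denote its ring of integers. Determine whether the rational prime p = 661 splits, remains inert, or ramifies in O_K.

split — (661) = 𝔭₁𝔭₂ with 𝔭₁ ≠ 𝔭₂

Since -173 ≢ 1 mod 4, the ring of integers is ℤ[√-173] with discriminant 4·(-173) = -692.
disc(K) = -692 is not divisible by 661; 661 is unramified.
Compute (-173/661) via Euler: 488^((661-1)/2) mod 661 = 1, so (-173/661) = 1.
Legendre symbol 1 ⇒ 661 is split.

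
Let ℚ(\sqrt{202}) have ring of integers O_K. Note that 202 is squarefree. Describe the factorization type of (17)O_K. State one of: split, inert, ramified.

p splits

d = 202 ≡ 2 (mod 4), so O_K = ℤ[√202] and disc(K) = 4d = 808.
Since gcd(17, 808) = 1 the prime 17 does not ramify.
(202/17) = 15^8 mod 17 = 1, giving Legendre symbol 1.
(202/17) = 1, so 17 splits.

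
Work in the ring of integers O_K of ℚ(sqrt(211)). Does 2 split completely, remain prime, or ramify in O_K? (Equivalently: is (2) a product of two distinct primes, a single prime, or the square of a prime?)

211 mod 4 = 3, hence disc K = 4·211 = 844 and O_K = ℤ[√211].
disc(K) = 844 = 2·422, so p = 2 is ramified.

p ramifies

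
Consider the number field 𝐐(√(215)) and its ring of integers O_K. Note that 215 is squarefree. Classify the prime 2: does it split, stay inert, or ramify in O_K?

Since 215 ≢ 1 mod 4, the ring of integers is ℤ[√215] with discriminant 4·215 = 860.
disc(K) = 860 = 2·430, so p = 2 is ramified.

ramified — (2) = 𝔭²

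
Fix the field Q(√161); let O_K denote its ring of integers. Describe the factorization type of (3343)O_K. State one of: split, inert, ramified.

split

d = 161 ≡ 1 (mod 4), so O_K = ℤ[(1+√161)/2] and disc(K) = d = 161.
disc(K) = 161 is not divisible by 3343; 3343 is unramified.
(161/3343) = 161^1671 mod 3343 = 1, giving Legendre symbol 1.
d is a quadratic residue mod p, hence 3343 splits in O_K.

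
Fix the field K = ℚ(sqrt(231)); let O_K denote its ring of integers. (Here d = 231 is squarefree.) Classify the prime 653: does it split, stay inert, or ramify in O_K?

Since 231 ≢ 1 mod 4, the ring of integers is ℤ[√231] with discriminant 4·231 = 924.
Since gcd(653, 924) = 1 the prime 653 does not ramify.
(231/653) = 231^326 mod 653 = 652, giving Legendre symbol -1.
Legendre symbol -1 ⇒ 653 is inert.

inert — (653) stays prime in O_K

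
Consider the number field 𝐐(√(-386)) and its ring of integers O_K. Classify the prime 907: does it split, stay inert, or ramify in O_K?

907 remains inert

Since -386 ≢ 1 mod 4, the ring of integers is ℤ[√-386] with discriminant 4·(-386) = -1544.
Since gcd(907, -1544) = 1 the prime 907 does not ramify.
(-386/907) = 521^453 mod 907 = 906, giving Legendre symbol -1.
Legendre symbol -1 ⇒ 907 is inert.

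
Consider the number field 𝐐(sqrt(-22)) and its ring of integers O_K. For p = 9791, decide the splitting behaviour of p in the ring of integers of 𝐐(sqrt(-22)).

p splits

-22 mod 4 = 2, hence disc K = 4·(-22) = -88 and O_K = ℤ[√-22].
disc(K) = -88 is not divisible by 9791; 9791 is unramified.
Legendre symbol by Euler's criterion: (-22/9791) ≡ (-22)^4895 ≡ 1 (mod 9791), i.e. (-22/9791) = 1.
Legendre symbol 1 ⇒ 9791 is split.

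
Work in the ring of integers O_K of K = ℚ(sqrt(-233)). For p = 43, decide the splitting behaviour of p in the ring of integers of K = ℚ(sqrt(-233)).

-233 mod 4 = 3, hence disc K = 4·(-233) = -932 and O_K = ℤ[√-233].
disc(K) = -932 is not divisible by 43; 43 is unramified.
Legendre symbol by Euler's criterion: (-233/43) ≡ (-233)^21 ≡ 1 (mod 43), i.e. (-233/43) = 1.
(-233/43) = 1, so 43 splits.

split — (43) = 𝔭₁𝔭₂ with 𝔭₁ ≠ 𝔭₂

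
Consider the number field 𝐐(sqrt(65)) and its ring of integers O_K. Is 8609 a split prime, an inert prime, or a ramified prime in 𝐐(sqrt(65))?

p splits

d = 65 ≡ 1 (mod 4), so O_K = ℤ[(1+√65)/2] and disc(K) = d = 65.
Since gcd(8609, 65) = 1 the prime 8609 does not ramify.
Euler's criterion: 65^4304 mod 8609 = 1. Thus (65|8609) = 1.
(65/8609) = 1, so 8609 splits.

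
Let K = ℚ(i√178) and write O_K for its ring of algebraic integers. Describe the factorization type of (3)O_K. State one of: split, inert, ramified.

inert

-178 mod 4 = 2, hence disc K = 4·(-178) = -712 and O_K = ℤ[√-178].
3 ∤ -712, so 3 is unramified.
(-178/3) = 2^1 mod 3 = 2, giving Legendre symbol -1.
(-178/3) = -1, so 3 is inert.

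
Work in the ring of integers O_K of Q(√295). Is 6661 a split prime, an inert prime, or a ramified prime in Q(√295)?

d = 295 ≡ 3 (mod 4), so O_K = ℤ[√295] and disc(K) = 4d = 1180.
disc(K) = 1180 is not divisible by 6661; 6661 is unramified.
Compute (295/6661) via Euler: 295^((6661-1)/2) mod 6661 = 1, so (295/6661) = 1.
d is a quadratic residue mod p, hence 6661 splits in O_K.

6661 splits in O_K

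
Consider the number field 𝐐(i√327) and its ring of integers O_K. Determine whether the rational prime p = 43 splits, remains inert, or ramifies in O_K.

split — (43) = 𝔭₁𝔭₂ with 𝔭₁ ≠ 𝔭₂

-327 mod 4 = 1, hence disc K = -327 and O_K = ℤ[(1+√-327)/2].
Since gcd(43, -327) = 1 the prime 43 does not ramify.
(-327/43) = 17^21 mod 43 = 1, giving Legendre symbol 1.
Legendre symbol 1 ⇒ 43 is split.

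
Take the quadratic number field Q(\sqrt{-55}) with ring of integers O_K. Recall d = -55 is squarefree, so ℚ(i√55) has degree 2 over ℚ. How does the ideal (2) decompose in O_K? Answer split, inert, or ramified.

splits completely

d = -55 ≡ 1 (mod 4), so O_K = ℤ[(1+√-55)/2] and disc(K) = d = -55.
2 ∤ -55, so 2 is unramified.
For p = 2 with d ≡ 1 (mod 4): d mod 8 = 1, so 2 splits.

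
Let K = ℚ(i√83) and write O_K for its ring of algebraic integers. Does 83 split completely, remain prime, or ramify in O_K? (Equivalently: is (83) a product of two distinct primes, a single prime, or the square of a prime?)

p ramifies

-83 mod 4 = 1, hence disc K = -83 and O_K = ℤ[(1+√-83)/2].
disc(K) = -83 = 83·(-1), so p = 83 is ramified.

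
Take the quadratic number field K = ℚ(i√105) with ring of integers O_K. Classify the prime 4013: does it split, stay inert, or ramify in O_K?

splits completely

-105 mod 4 = 3, hence disc K = 4·(-105) = -420 and O_K = ℤ[√-105].
Since gcd(4013, -420) = 1 the prime 4013 does not ramify.
Euler's criterion: (-105)^2006 mod 4013 = 1. Thus (-105|4013) = 1.
Legendre symbol 1 ⇒ 4013 is split.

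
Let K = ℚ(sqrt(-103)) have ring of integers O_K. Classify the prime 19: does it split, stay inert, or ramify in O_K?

split — (19) = 𝔭₁𝔭₂ with 𝔭₁ ≠ 𝔭₂

-103 mod 4 = 1, hence disc K = -103 and O_K = ℤ[(1+√-103)/2].
Since gcd(19, -103) = 1 the prime 19 does not ramify.
Legendre symbol by Euler's criterion: (-103/19) ≡ (-103)^9 ≡ 1 (mod 19), i.e. (-103/19) = 1.
d is a quadratic residue mod p, hence 19 splits in O_K.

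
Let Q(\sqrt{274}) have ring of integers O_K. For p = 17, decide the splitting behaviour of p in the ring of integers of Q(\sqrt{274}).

split — (17) = 𝔭₁𝔭₂ with 𝔭₁ ≠ 𝔭₂

d = 274 ≡ 2 (mod 4), so O_K = ℤ[√274] and disc(K) = 4d = 1096.
17 ∤ 1096, so 17 is unramified.
Compute (274/17) via Euler: 2^((17-1)/2) mod 17 = 1, so (274/17) = 1.
Legendre symbol 1 ⇒ 17 is split.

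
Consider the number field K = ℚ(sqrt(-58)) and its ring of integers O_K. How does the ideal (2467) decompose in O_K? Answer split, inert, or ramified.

Since -58 ≢ 1 mod 4, the ring of integers is ℤ[√-58] with discriminant 4·(-58) = -232.
Since gcd(2467, -232) = 1 the prime 2467 does not ramify.
Euler's criterion: (-58)^1233 mod 2467 = 2466. Thus (-58|2467) = -1.
d is a non-residue mod p, hence 2467 remains inert in O_K.

p is inert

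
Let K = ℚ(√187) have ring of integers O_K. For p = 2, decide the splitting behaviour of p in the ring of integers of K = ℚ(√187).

ramified — (2) = 𝔭²

Since 187 ≢ 1 mod 4, the ring of integers is ℤ[√187] with discriminant 4·187 = 748.
2 divides disc(K) = 748, so 2 ramifies.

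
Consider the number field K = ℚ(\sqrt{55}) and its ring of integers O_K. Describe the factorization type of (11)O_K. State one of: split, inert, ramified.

Since 55 ≢ 1 mod 4, the ring of integers is ℤ[√55] with discriminant 4·55 = 220.
disc(K) = 220 = 11·20, so p = 11 is ramified.

11 is ramified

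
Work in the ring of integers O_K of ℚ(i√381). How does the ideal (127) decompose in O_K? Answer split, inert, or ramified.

-381 mod 4 = 3, hence disc K = 4·(-381) = -1524 and O_K = ℤ[√-381].
disc(K) = -1524 = 127·(-12), so p = 127 is ramified.

127 is ramified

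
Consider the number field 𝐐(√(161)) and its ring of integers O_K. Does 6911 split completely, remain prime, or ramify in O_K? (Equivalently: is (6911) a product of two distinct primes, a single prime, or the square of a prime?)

Since 161 ≡ 1 mod 4, the ring of integers is ℤ[(1+√161)/2] with discriminant 161.
6911 ∤ 161, so 6911 is unramified.
Compute (161/6911) via Euler: 161^((6911-1)/2) mod 6911 = 6910, so (161/6911) = -1.
(161/6911) = -1, so 6911 is inert.

remains prime (inert)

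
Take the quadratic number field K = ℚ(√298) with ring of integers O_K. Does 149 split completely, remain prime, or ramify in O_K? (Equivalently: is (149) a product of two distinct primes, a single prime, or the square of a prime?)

Since 298 ≢ 1 mod 4, the ring of integers is ℤ[√298] with discriminant 4·298 = 1192.
149 divides disc(K) = 1192, so 149 ramifies.

ramified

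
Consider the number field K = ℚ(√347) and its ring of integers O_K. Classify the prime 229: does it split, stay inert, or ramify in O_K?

splits completely

d = 347 ≡ 3 (mod 4), so O_K = ℤ[√347] and disc(K) = 4d = 1388.
229 ∤ 1388, so 229 is unramified.
Compute (347/229) via Euler: 118^((229-1)/2) mod 229 = 1, so (347/229) = 1.
Legendre symbol 1 ⇒ 229 is split.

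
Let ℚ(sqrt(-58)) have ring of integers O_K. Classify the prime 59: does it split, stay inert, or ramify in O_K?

p splits

-58 mod 4 = 2, hence disc K = 4·(-58) = -232 and O_K = ℤ[√-58].
Since gcd(59, -232) = 1 the prime 59 does not ramify.
Legendre symbol by Euler's criterion: (-58/59) ≡ (-58)^29 ≡ 1 (mod 59), i.e. (-58/59) = 1.
Legendre symbol 1 ⇒ 59 is split.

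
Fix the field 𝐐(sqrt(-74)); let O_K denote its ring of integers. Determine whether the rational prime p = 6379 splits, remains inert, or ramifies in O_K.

Since -74 ≢ 1 mod 4, the ring of integers is ℤ[√-74] with discriminant 4·(-74) = -296.
Since gcd(6379, -296) = 1 the prime 6379 does not ramify.
Legendre symbol by Euler's criterion: (-74/6379) ≡ (-74)^3189 ≡ 6378 (mod 6379), i.e. (-74/6379) = -1.
Legendre symbol -1 ⇒ 6379 is inert.

6379 remains inert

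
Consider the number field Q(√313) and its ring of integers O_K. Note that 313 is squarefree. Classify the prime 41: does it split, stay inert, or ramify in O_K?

Since 313 ≡ 1 mod 4, the ring of integers is ℤ[(1+√313)/2] with discriminant 313.
Since gcd(41, 313) = 1 the prime 41 does not ramify.
(313/41) = 26^20 mod 41 = 40, giving Legendre symbol -1.
(313/41) = -1, so 41 is inert.

inert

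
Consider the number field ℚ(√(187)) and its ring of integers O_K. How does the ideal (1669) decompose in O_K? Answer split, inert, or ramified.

d = 187 ≡ 3 (mod 4), so O_K = ℤ[√187] and disc(K) = 4d = 748.
Since gcd(1669, 748) = 1 the prime 1669 does not ramify.
Compute (187/1669) via Euler: 187^((1669-1)/2) mod 1669 = 1, so (187/1669) = 1.
(187/1669) = 1, so 1669 splits.

p splits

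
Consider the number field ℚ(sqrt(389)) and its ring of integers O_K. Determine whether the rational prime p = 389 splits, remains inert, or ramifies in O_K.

ramified

Since 389 ≡ 1 mod 4, the ring of integers is ℤ[(1+√389)/2] with discriminant 389.
disc(K) = 389 = 389·1, so p = 389 is ramified.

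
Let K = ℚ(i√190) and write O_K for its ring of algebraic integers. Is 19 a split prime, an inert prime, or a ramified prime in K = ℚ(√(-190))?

p ramifies

-190 mod 4 = 2, hence disc K = 4·(-190) = -760 and O_K = ℤ[√-190].
19 divides disc(K) = -760, so 19 ramifies.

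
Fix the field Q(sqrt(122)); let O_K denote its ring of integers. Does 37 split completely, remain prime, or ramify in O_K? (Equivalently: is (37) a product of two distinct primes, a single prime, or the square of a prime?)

split — (37) = 𝔭₁𝔭₂ with 𝔭₁ ≠ 𝔭₂

Since 122 ≢ 1 mod 4, the ring of integers is ℤ[√122] with discriminant 4·122 = 488.
37 ∤ 488, so 37 is unramified.
Euler's criterion: 122^18 mod 37 = 1. Thus (122|37) = 1.
Legendre symbol 1 ⇒ 37 is split.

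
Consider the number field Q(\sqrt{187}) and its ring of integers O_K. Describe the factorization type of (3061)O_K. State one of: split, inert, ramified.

Since 187 ≢ 1 mod 4, the ring of integers is ℤ[√187] with discriminant 4·187 = 748.
disc(K) = 748 is not divisible by 3061; 3061 is unramified.
(187/3061) = 187^1530 mod 3061 = 1, giving Legendre symbol 1.
d is a quadratic residue mod p, hence 3061 splits in O_K.

p splits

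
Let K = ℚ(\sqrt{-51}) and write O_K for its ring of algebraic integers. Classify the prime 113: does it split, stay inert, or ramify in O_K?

113 splits in O_K

Since -51 ≡ 1 mod 4, the ring of integers is ℤ[(1+√-51)/2] with discriminant -51.
disc(K) = -51 is not divisible by 113; 113 is unramified.
Compute (-51/113) via Euler: 62^((113-1)/2) mod 113 = 1, so (-51/113) = 1.
(-51/113) = 1, so 113 splits.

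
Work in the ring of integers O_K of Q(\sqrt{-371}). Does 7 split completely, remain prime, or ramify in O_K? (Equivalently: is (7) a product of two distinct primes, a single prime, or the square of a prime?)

ramifies in O_K

d = -371 ≡ 1 (mod 4), so O_K = ℤ[(1+√-371)/2] and disc(K) = d = -371.
disc(K) = -371 = 7·(-53), so p = 7 is ramified.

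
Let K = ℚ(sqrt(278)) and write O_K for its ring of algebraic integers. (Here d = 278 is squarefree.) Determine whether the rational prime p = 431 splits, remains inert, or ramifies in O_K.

split

d = 278 ≡ 2 (mod 4), so O_K = ℤ[√278] and disc(K) = 4d = 1112.
Since gcd(431, 1112) = 1 the prime 431 does not ramify.
(278/431) = 278^215 mod 431 = 1, giving Legendre symbol 1.
(278/431) = 1, so 431 splits.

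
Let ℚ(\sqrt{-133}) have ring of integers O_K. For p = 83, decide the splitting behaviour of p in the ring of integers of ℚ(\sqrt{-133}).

d = -133 ≡ 3 (mod 4), so O_K = ℤ[√-133] and disc(K) = 4d = -532.
Since gcd(83, -532) = 1 the prime 83 does not ramify.
Euler's criterion: (-133)^41 mod 83 = 1. Thus (-133|83) = 1.
(-133/83) = 1, so 83 splits.

83 splits in O_K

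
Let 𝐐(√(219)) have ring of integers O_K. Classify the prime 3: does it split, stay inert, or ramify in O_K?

ramified — (3) = 𝔭²

Since 219 ≢ 1 mod 4, the ring of integers is ℤ[√219] with discriminant 4·219 = 876.
3 divides disc(K) = 876, so 3 ramifies.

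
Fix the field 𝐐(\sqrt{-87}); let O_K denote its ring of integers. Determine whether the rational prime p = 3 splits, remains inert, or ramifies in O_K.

Since -87 ≡ 1 mod 4, the ring of integers is ℤ[(1+√-87)/2] with discriminant -87.
Ramification test: 3 | -87. The prime 3 ramifies in K.

ramifies in O_K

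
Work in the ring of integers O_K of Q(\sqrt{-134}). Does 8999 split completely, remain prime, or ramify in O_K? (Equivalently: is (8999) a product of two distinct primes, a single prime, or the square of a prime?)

Since -134 ≢ 1 mod 4, the ring of integers is ℤ[√-134] with discriminant 4·(-134) = -536.
8999 ∤ -536, so 8999 is unramified.
Euler's criterion: (-134)^4499 mod 8999 = 1. Thus (-134|8999) = 1.
(-134/8999) = 1, so 8999 splits.

split — (8999) = 𝔭₁𝔭₂ with 𝔭₁ ≠ 𝔭₂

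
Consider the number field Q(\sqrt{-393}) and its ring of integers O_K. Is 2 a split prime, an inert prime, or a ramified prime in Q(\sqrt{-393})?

d = -393 ≡ 3 (mod 4), so O_K = ℤ[√-393] and disc(K) = 4d = -1572.
Ramification test: 2 | -1572. The prime 2 ramifies in K.

ramifies in O_K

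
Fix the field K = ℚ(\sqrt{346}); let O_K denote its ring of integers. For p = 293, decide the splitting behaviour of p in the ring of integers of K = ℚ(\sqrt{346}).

346 mod 4 = 2, hence disc K = 4·346 = 1384 and O_K = ℤ[√346].
disc(K) = 1384 is not divisible by 293; 293 is unramified.
Legendre symbol by Euler's criterion: (346/293) ≡ 346^146 ≡ 1 (mod 293), i.e. (346/293) = 1.
d is a quadratic residue mod p, hence 293 splits in O_K.

p splits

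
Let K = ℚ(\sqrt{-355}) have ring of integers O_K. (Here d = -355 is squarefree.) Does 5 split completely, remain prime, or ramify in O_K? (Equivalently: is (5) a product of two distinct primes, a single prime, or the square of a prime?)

ramified

-355 mod 4 = 1, hence disc K = -355 and O_K = ℤ[(1+√-355)/2].
Ramification test: 5 | -355. The prime 5 ramifies in K.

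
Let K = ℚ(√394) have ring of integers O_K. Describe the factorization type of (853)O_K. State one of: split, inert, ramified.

d = 394 ≡ 2 (mod 4), so O_K = ℤ[√394] and disc(K) = 4d = 1576.
Since gcd(853, 1576) = 1 the prime 853 does not ramify.
Euler's criterion: 394^426 mod 853 = 852. Thus (394|853) = -1.
Legendre symbol -1 ⇒ 853 is inert.

inert — (853) stays prime in O_K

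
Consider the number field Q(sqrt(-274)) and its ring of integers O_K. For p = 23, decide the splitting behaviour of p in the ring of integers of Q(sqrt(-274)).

-274 mod 4 = 2, hence disc K = 4·(-274) = -1096 and O_K = ℤ[√-274].
disc(K) = -1096 is not divisible by 23; 23 is unramified.
(-274/23) = 2^11 mod 23 = 1, giving Legendre symbol 1.
(-274/23) = 1, so 23 splits.

split — (23) = 𝔭₁𝔭₂ with 𝔭₁ ≠ 𝔭₂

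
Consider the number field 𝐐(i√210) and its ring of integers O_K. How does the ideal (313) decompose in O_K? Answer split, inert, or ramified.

-210 mod 4 = 2, hence disc K = 4·(-210) = -840 and O_K = ℤ[√-210].
Since gcd(313, -840) = 1 the prime 313 does not ramify.
Euler's criterion: (-210)^156 mod 313 = 1. Thus (-210|313) = 1.
d is a quadratic residue mod p, hence 313 splits in O_K.

splits completely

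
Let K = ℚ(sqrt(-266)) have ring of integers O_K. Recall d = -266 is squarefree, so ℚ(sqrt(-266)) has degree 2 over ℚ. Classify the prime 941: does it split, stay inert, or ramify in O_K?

d = -266 ≡ 2 (mod 4), so O_K = ℤ[√-266] and disc(K) = 4d = -1064.
Since gcd(941, -1064) = 1 the prime 941 does not ramify.
(-266/941) = 675^470 mod 941 = 940, giving Legendre symbol -1.
d is a non-residue mod p, hence 941 remains inert in O_K.

941 remains inert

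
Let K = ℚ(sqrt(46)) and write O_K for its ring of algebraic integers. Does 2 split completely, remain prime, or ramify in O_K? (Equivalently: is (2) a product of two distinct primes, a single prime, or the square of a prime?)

ramifies in O_K

Since 46 ≢ 1 mod 4, the ring of integers is ℤ[√46] with discriminant 4·46 = 184.
2 divides disc(K) = 184, so 2 ramifies.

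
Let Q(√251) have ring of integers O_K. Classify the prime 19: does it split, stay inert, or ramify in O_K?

split

d = 251 ≡ 3 (mod 4), so O_K = ℤ[√251] and disc(K) = 4d = 1004.
disc(K) = 1004 is not divisible by 19; 19 is unramified.
Legendre symbol by Euler's criterion: (251/19) ≡ 251^9 ≡ 1 (mod 19), i.e. (251/19) = 1.
(251/19) = 1, so 19 splits.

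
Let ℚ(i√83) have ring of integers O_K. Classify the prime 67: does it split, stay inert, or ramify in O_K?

d = -83 ≡ 1 (mod 4), so O_K = ℤ[(1+√-83)/2] and disc(K) = d = -83.
67 ∤ -83, so 67 is unramified.
Euler's criterion: (-83)^33 mod 67 = 66. Thus (-83|67) = -1.
d is a non-residue mod p, hence 67 remains inert in O_K.

inert — (67) stays prime in O_K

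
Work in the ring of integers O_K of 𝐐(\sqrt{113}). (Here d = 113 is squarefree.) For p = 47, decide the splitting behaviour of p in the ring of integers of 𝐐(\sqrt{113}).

113 mod 4 = 1, hence disc K = 113 and O_K = ℤ[(1+√113)/2].
47 ∤ 113, so 47 is unramified.
Compute (113/47) via Euler: 19^((47-1)/2) mod 47 = 46, so (113/47) = -1.
(113/47) = -1, so 47 is inert.

remains prime (inert)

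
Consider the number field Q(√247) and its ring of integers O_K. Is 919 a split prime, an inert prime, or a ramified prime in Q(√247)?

remains prime (inert)

Since 247 ≢ 1 mod 4, the ring of integers is ℤ[√247] with discriminant 4·247 = 988.
919 ∤ 988, so 919 is unramified.
(247/919) = 247^459 mod 919 = 918, giving Legendre symbol -1.
(247/919) = -1, so 919 is inert.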